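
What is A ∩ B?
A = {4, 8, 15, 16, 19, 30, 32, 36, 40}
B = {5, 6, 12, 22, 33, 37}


Set A = {4, 8, 15, 16, 19, 30, 32, 36, 40}
Set B = {5, 6, 12, 22, 33, 37}
A ∩ B includes only elements in both sets.
Check each element of A against B:
4 ✗, 8 ✗, 15 ✗, 16 ✗, 19 ✗, 30 ✗, 32 ✗, 36 ✗, 40 ✗
A ∩ B = {}

{}


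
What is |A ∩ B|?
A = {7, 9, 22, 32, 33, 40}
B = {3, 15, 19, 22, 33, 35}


Set A = {7, 9, 22, 32, 33, 40}
Set B = {3, 15, 19, 22, 33, 35}
A ∩ B = {22, 33}
|A ∩ B| = 2

2


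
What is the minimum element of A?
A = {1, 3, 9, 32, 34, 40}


Set A = {1, 3, 9, 32, 34, 40}
Elements in ascending order: 1, 3, 9, 32, 34, 40
The smallest element is 1.

1


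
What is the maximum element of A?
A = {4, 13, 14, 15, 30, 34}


Set A = {4, 13, 14, 15, 30, 34}
Elements in ascending order: 4, 13, 14, 15, 30, 34
The largest element is 34.

34


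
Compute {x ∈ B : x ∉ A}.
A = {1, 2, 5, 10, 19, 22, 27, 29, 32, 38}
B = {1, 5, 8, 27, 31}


Set A = {1, 2, 5, 10, 19, 22, 27, 29, 32, 38}
Set B = {1, 5, 8, 27, 31}
Check each element of B against A:
1 ∈ A, 5 ∈ A, 8 ∉ A (include), 27 ∈ A, 31 ∉ A (include)
Elements of B not in A: {8, 31}

{8, 31}


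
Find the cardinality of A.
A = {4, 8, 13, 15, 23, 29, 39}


Set A = {4, 8, 13, 15, 23, 29, 39}
Listing elements: 4, 8, 13, 15, 23, 29, 39
Counting: 7 elements
|A| = 7

7


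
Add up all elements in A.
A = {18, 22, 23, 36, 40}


Set A = {18, 22, 23, 36, 40}
Sum = 18 + 22 + 23 + 36 + 40 = 139

139


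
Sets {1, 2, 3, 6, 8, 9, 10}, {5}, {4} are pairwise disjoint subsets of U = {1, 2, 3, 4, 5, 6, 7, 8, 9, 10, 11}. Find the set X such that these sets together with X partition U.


U = {1, 2, 3, 4, 5, 6, 7, 8, 9, 10, 11}
Shown blocks: {1, 2, 3, 6, 8, 9, 10}, {5}, {4}
A partition's blocks are pairwise disjoint and cover U, so the missing block = U \ (union of shown blocks).
Union of shown blocks: {1, 2, 3, 4, 5, 6, 8, 9, 10}
Missing block = U \ (union) = {7, 11}

{7, 11}


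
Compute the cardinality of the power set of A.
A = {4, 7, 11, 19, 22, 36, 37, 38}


Set A = {4, 7, 11, 19, 22, 36, 37, 38}
|A| = 8
The power set P(A) contains all subsets of A.
|P(A)| = 2^|A| = 2^8 = 256

256


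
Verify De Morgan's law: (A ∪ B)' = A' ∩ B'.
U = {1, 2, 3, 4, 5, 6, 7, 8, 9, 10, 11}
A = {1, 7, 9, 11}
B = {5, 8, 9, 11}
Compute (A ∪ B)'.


U = {1, 2, 3, 4, 5, 6, 7, 8, 9, 10, 11}
A = {1, 7, 9, 11}, B = {5, 8, 9, 11}
A ∪ B = {1, 5, 7, 8, 9, 11}
(A ∪ B)' = U \ (A ∪ B) = {2, 3, 4, 6, 10}
Verification via A' ∩ B': A' = {2, 3, 4, 5, 6, 8, 10}, B' = {1, 2, 3, 4, 6, 7, 10}
A' ∩ B' = {2, 3, 4, 6, 10} ✓

{2, 3, 4, 6, 10}


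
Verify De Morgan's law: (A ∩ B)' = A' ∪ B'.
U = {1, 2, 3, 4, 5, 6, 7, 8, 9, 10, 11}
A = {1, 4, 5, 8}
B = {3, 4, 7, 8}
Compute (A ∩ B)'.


U = {1, 2, 3, 4, 5, 6, 7, 8, 9, 10, 11}
A = {1, 4, 5, 8}, B = {3, 4, 7, 8}
A ∩ B = {4, 8}
(A ∩ B)' = U \ (A ∩ B) = {1, 2, 3, 5, 6, 7, 9, 10, 11}
Verification via A' ∪ B': A' = {2, 3, 6, 7, 9, 10, 11}, B' = {1, 2, 5, 6, 9, 10, 11}
A' ∪ B' = {1, 2, 3, 5, 6, 7, 9, 10, 11} ✓

{1, 2, 3, 5, 6, 7, 9, 10, 11}


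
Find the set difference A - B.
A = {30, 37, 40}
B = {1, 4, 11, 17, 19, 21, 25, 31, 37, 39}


Set A = {30, 37, 40}
Set B = {1, 4, 11, 17, 19, 21, 25, 31, 37, 39}
A \ B includes elements in A that are not in B.
Check each element of A:
30 (not in B, keep), 37 (in B, remove), 40 (not in B, keep)
A \ B = {30, 40}

{30, 40}


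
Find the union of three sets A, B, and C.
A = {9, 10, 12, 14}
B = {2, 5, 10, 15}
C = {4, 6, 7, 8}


Set A = {9, 10, 12, 14}
Set B = {2, 5, 10, 15}
Set C = {4, 6, 7, 8}
First, A ∪ B = {2, 5, 9, 10, 12, 14, 15}
Then, (A ∪ B) ∪ C = {2, 4, 5, 6, 7, 8, 9, 10, 12, 14, 15}

{2, 4, 5, 6, 7, 8, 9, 10, 12, 14, 15}


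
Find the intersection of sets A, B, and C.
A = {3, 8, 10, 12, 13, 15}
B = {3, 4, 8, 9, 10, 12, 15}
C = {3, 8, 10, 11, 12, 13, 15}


Set A = {3, 8, 10, 12, 13, 15}
Set B = {3, 4, 8, 9, 10, 12, 15}
Set C = {3, 8, 10, 11, 12, 13, 15}
First, A ∩ B = {3, 8, 10, 12, 15}
Then, (A ∩ B) ∩ C = {3, 8, 10, 12, 15}

{3, 8, 10, 12, 15}


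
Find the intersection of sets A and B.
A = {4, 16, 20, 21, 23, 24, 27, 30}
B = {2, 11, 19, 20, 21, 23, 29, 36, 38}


Set A = {4, 16, 20, 21, 23, 24, 27, 30}
Set B = {2, 11, 19, 20, 21, 23, 29, 36, 38}
A ∩ B includes only elements in both sets.
Check each element of A against B:
4 ✗, 16 ✗, 20 ✓, 21 ✓, 23 ✓, 24 ✗, 27 ✗, 30 ✗
A ∩ B = {20, 21, 23}

{20, 21, 23}


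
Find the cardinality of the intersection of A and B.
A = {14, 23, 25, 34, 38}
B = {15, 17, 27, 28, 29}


Set A = {14, 23, 25, 34, 38}
Set B = {15, 17, 27, 28, 29}
A ∩ B = {}
|A ∩ B| = 0

0


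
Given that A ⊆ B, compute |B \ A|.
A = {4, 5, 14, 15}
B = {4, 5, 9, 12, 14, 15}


Set A = {4, 5, 14, 15}, |A| = 4
Set B = {4, 5, 9, 12, 14, 15}, |B| = 6
Since A ⊆ B: B \ A = {9, 12}
|B| - |A| = 6 - 4 = 2

2


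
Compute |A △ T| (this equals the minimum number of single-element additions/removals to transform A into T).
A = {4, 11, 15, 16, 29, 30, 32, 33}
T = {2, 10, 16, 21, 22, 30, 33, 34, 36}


Set A = {4, 11, 15, 16, 29, 30, 32, 33}
Set T = {2, 10, 16, 21, 22, 30, 33, 34, 36}
Elements to remove from A (in A, not in T): {4, 11, 15, 29, 32} → 5 removals
Elements to add to A (in T, not in A): {2, 10, 21, 22, 34, 36} → 6 additions
Total edits = 5 + 6 = 11

11


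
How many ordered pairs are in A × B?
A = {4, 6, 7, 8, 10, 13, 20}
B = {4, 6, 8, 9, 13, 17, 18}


Set A = {4, 6, 7, 8, 10, 13, 20} has 7 elements.
Set B = {4, 6, 8, 9, 13, 17, 18} has 7 elements.
|A × B| = |A| × |B| = 7 × 7 = 49

49


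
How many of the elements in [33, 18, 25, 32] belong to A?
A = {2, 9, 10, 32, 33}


Set A = {2, 9, 10, 32, 33}
Candidates: [33, 18, 25, 32]
Check each candidate:
33 ∈ A, 18 ∉ A, 25 ∉ A, 32 ∈ A
Count of candidates in A: 2

2


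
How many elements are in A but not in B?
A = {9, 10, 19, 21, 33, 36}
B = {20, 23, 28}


Set A = {9, 10, 19, 21, 33, 36}
Set B = {20, 23, 28}
A \ B = {9, 10, 19, 21, 33, 36}
|A \ B| = 6

6


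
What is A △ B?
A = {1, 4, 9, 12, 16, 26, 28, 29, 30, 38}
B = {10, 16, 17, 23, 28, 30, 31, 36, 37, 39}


Set A = {1, 4, 9, 12, 16, 26, 28, 29, 30, 38}
Set B = {10, 16, 17, 23, 28, 30, 31, 36, 37, 39}
A △ B = (A \ B) ∪ (B \ A)
Elements in A but not B: {1, 4, 9, 12, 26, 29, 38}
Elements in B but not A: {10, 17, 23, 31, 36, 37, 39}
A △ B = {1, 4, 9, 10, 12, 17, 23, 26, 29, 31, 36, 37, 38, 39}

{1, 4, 9, 10, 12, 17, 23, 26, 29, 31, 36, 37, 38, 39}


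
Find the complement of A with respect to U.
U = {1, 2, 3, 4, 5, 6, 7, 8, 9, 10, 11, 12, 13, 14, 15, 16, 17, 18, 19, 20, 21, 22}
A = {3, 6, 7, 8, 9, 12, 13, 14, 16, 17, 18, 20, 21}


Universal set U = {1, 2, 3, 4, 5, 6, 7, 8, 9, 10, 11, 12, 13, 14, 15, 16, 17, 18, 19, 20, 21, 22}
Set A = {3, 6, 7, 8, 9, 12, 13, 14, 16, 17, 18, 20, 21}
A' = U \ A = elements in U but not in A
Checking each element of U:
1 (not in A, include), 2 (not in A, include), 3 (in A, exclude), 4 (not in A, include), 5 (not in A, include), 6 (in A, exclude), 7 (in A, exclude), 8 (in A, exclude), 9 (in A, exclude), 10 (not in A, include), 11 (not in A, include), 12 (in A, exclude), 13 (in A, exclude), 14 (in A, exclude), 15 (not in A, include), 16 (in A, exclude), 17 (in A, exclude), 18 (in A, exclude), 19 (not in A, include), 20 (in A, exclude), 21 (in A, exclude), 22 (not in A, include)
A' = {1, 2, 4, 5, 10, 11, 15, 19, 22}

{1, 2, 4, 5, 10, 11, 15, 19, 22}


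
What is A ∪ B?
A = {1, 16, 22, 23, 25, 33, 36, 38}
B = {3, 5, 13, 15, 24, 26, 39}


Set A = {1, 16, 22, 23, 25, 33, 36, 38}
Set B = {3, 5, 13, 15, 24, 26, 39}
A ∪ B includes all elements in either set.
Elements from A: {1, 16, 22, 23, 25, 33, 36, 38}
Elements from B not already included: {3, 5, 13, 15, 24, 26, 39}
A ∪ B = {1, 3, 5, 13, 15, 16, 22, 23, 24, 25, 26, 33, 36, 38, 39}

{1, 3, 5, 13, 15, 16, 22, 23, 24, 25, 26, 33, 36, 38, 39}


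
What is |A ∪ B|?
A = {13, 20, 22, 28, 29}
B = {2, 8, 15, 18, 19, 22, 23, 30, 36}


Set A = {13, 20, 22, 28, 29}, |A| = 5
Set B = {2, 8, 15, 18, 19, 22, 23, 30, 36}, |B| = 9
A ∩ B = {22}, |A ∩ B| = 1
|A ∪ B| = |A| + |B| - |A ∩ B| = 5 + 9 - 1 = 13

13


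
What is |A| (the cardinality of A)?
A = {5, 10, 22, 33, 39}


Set A = {5, 10, 22, 33, 39}
Listing elements: 5, 10, 22, 33, 39
Counting: 5 elements
|A| = 5

5


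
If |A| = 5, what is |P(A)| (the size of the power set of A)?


The set has 5 elements.
The power set contains all possible subsets.
|P(A)| = 2^|A| = 2^5 = 32

32


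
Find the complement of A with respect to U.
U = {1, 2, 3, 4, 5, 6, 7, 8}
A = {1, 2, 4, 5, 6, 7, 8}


Universal set U = {1, 2, 3, 4, 5, 6, 7, 8}
Set A = {1, 2, 4, 5, 6, 7, 8}
A' = U \ A = elements in U but not in A
Checking each element of U:
1 (in A, exclude), 2 (in A, exclude), 3 (not in A, include), 4 (in A, exclude), 5 (in A, exclude), 6 (in A, exclude), 7 (in A, exclude), 8 (in A, exclude)
A' = {3}

{3}


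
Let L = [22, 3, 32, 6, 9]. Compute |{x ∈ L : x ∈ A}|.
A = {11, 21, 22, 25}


Set A = {11, 21, 22, 25}
Candidates: [22, 3, 32, 6, 9]
Check each candidate:
22 ∈ A, 3 ∉ A, 32 ∉ A, 6 ∉ A, 9 ∉ A
Count of candidates in A: 1

1


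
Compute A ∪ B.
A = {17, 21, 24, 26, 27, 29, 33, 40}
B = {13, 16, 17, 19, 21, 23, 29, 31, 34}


Set A = {17, 21, 24, 26, 27, 29, 33, 40}
Set B = {13, 16, 17, 19, 21, 23, 29, 31, 34}
A ∪ B includes all elements in either set.
Elements from A: {17, 21, 24, 26, 27, 29, 33, 40}
Elements from B not already included: {13, 16, 19, 23, 31, 34}
A ∪ B = {13, 16, 17, 19, 21, 23, 24, 26, 27, 29, 31, 33, 34, 40}

{13, 16, 17, 19, 21, 23, 24, 26, 27, 29, 31, 33, 34, 40}


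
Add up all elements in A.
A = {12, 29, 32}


Set A = {12, 29, 32}
Sum = 12 + 29 + 32 = 73

73


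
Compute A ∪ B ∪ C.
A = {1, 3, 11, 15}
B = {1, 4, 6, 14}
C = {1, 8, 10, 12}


Set A = {1, 3, 11, 15}
Set B = {1, 4, 6, 14}
Set C = {1, 8, 10, 12}
First, A ∪ B = {1, 3, 4, 6, 11, 14, 15}
Then, (A ∪ B) ∪ C = {1, 3, 4, 6, 8, 10, 11, 12, 14, 15}

{1, 3, 4, 6, 8, 10, 11, 12, 14, 15}


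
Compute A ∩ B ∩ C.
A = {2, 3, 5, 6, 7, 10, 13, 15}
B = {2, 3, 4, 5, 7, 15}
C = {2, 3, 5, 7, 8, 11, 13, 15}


Set A = {2, 3, 5, 6, 7, 10, 13, 15}
Set B = {2, 3, 4, 5, 7, 15}
Set C = {2, 3, 5, 7, 8, 11, 13, 15}
First, A ∩ B = {2, 3, 5, 7, 15}
Then, (A ∩ B) ∩ C = {2, 3, 5, 7, 15}

{2, 3, 5, 7, 15}


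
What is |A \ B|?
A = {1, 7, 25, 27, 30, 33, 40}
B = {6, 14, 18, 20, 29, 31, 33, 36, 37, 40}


Set A = {1, 7, 25, 27, 30, 33, 40}
Set B = {6, 14, 18, 20, 29, 31, 33, 36, 37, 40}
A \ B = {1, 7, 25, 27, 30}
|A \ B| = 5

5


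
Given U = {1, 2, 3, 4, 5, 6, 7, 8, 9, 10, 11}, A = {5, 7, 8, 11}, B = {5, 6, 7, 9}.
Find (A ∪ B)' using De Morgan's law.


U = {1, 2, 3, 4, 5, 6, 7, 8, 9, 10, 11}
A = {5, 7, 8, 11}, B = {5, 6, 7, 9}
A ∪ B = {5, 6, 7, 8, 9, 11}
(A ∪ B)' = U \ (A ∪ B) = {1, 2, 3, 4, 10}
Verification via A' ∩ B': A' = {1, 2, 3, 4, 6, 9, 10}, B' = {1, 2, 3, 4, 8, 10, 11}
A' ∩ B' = {1, 2, 3, 4, 10} ✓

{1, 2, 3, 4, 10}


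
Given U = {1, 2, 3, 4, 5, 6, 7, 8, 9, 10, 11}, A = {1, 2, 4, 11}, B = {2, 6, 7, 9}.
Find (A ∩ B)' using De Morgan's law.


U = {1, 2, 3, 4, 5, 6, 7, 8, 9, 10, 11}
A = {1, 2, 4, 11}, B = {2, 6, 7, 9}
A ∩ B = {2}
(A ∩ B)' = U \ (A ∩ B) = {1, 3, 4, 5, 6, 7, 8, 9, 10, 11}
Verification via A' ∪ B': A' = {3, 5, 6, 7, 8, 9, 10}, B' = {1, 3, 4, 5, 8, 10, 11}
A' ∪ B' = {1, 3, 4, 5, 6, 7, 8, 9, 10, 11} ✓

{1, 3, 4, 5, 6, 7, 8, 9, 10, 11}


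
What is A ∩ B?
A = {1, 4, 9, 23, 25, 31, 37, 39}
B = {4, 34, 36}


Set A = {1, 4, 9, 23, 25, 31, 37, 39}
Set B = {4, 34, 36}
A ∩ B includes only elements in both sets.
Check each element of A against B:
1 ✗, 4 ✓, 9 ✗, 23 ✗, 25 ✗, 31 ✗, 37 ✗, 39 ✗
A ∩ B = {4}

{4}


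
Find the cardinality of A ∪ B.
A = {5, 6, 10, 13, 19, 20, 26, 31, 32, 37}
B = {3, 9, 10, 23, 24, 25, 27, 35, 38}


Set A = {5, 6, 10, 13, 19, 20, 26, 31, 32, 37}, |A| = 10
Set B = {3, 9, 10, 23, 24, 25, 27, 35, 38}, |B| = 9
A ∩ B = {10}, |A ∩ B| = 1
|A ∪ B| = |A| + |B| - |A ∩ B| = 10 + 9 - 1 = 18

18


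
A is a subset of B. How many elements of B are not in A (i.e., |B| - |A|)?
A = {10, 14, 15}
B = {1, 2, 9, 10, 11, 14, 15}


Set A = {10, 14, 15}, |A| = 3
Set B = {1, 2, 9, 10, 11, 14, 15}, |B| = 7
Since A ⊆ B: B \ A = {1, 2, 9, 11}
|B| - |A| = 7 - 3 = 4

4


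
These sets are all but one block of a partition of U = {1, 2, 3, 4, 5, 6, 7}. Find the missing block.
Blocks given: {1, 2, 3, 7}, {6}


U = {1, 2, 3, 4, 5, 6, 7}
Shown blocks: {1, 2, 3, 7}, {6}
A partition's blocks are pairwise disjoint and cover U, so the missing block = U \ (union of shown blocks).
Union of shown blocks: {1, 2, 3, 6, 7}
Missing block = U \ (union) = {4, 5}

{4, 5}


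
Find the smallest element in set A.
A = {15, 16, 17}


Set A = {15, 16, 17}
Elements in ascending order: 15, 16, 17
The smallest element is 15.

15


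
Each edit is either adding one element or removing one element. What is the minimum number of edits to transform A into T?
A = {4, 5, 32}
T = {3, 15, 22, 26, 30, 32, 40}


Set A = {4, 5, 32}
Set T = {3, 15, 22, 26, 30, 32, 40}
Elements to remove from A (in A, not in T): {4, 5} → 2 removals
Elements to add to A (in T, not in A): {3, 15, 22, 26, 30, 40} → 6 additions
Total edits = 2 + 6 = 8

8


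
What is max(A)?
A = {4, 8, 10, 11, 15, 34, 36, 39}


Set A = {4, 8, 10, 11, 15, 34, 36, 39}
Elements in ascending order: 4, 8, 10, 11, 15, 34, 36, 39
The largest element is 39.

39


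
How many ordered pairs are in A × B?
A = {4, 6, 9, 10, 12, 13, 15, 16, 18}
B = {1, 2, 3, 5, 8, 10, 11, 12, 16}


Set A = {4, 6, 9, 10, 12, 13, 15, 16, 18} has 9 elements.
Set B = {1, 2, 3, 5, 8, 10, 11, 12, 16} has 9 elements.
|A × B| = |A| × |B| = 9 × 9 = 81

81


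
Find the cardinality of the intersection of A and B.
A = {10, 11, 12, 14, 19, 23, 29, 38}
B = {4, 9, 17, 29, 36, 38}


Set A = {10, 11, 12, 14, 19, 23, 29, 38}
Set B = {4, 9, 17, 29, 36, 38}
A ∩ B = {29, 38}
|A ∩ B| = 2

2


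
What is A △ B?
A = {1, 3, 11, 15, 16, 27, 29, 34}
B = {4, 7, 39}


Set A = {1, 3, 11, 15, 16, 27, 29, 34}
Set B = {4, 7, 39}
A △ B = (A \ B) ∪ (B \ A)
Elements in A but not B: {1, 3, 11, 15, 16, 27, 29, 34}
Elements in B but not A: {4, 7, 39}
A △ B = {1, 3, 4, 7, 11, 15, 16, 27, 29, 34, 39}

{1, 3, 4, 7, 11, 15, 16, 27, 29, 34, 39}


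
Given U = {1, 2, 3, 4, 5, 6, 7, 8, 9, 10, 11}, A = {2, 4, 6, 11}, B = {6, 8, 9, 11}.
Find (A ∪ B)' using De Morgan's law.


U = {1, 2, 3, 4, 5, 6, 7, 8, 9, 10, 11}
A = {2, 4, 6, 11}, B = {6, 8, 9, 11}
A ∪ B = {2, 4, 6, 8, 9, 11}
(A ∪ B)' = U \ (A ∪ B) = {1, 3, 5, 7, 10}
Verification via A' ∩ B': A' = {1, 3, 5, 7, 8, 9, 10}, B' = {1, 2, 3, 4, 5, 7, 10}
A' ∩ B' = {1, 3, 5, 7, 10} ✓

{1, 3, 5, 7, 10}


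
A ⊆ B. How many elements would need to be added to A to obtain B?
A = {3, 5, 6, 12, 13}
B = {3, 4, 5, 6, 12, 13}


Set A = {3, 5, 6, 12, 13}, |A| = 5
Set B = {3, 4, 5, 6, 12, 13}, |B| = 6
Since A ⊆ B: B \ A = {4}
|B| - |A| = 6 - 5 = 1

1


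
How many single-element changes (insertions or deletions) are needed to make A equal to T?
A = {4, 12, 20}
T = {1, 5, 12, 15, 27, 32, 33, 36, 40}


Set A = {4, 12, 20}
Set T = {1, 5, 12, 15, 27, 32, 33, 36, 40}
Elements to remove from A (in A, not in T): {4, 20} → 2 removals
Elements to add to A (in T, not in A): {1, 5, 15, 27, 32, 33, 36, 40} → 8 additions
Total edits = 2 + 8 = 10

10


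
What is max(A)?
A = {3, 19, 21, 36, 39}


Set A = {3, 19, 21, 36, 39}
Elements in ascending order: 3, 19, 21, 36, 39
The largest element is 39.

39


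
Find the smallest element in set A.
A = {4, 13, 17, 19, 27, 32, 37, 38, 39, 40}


Set A = {4, 13, 17, 19, 27, 32, 37, 38, 39, 40}
Elements in ascending order: 4, 13, 17, 19, 27, 32, 37, 38, 39, 40
The smallest element is 4.

4


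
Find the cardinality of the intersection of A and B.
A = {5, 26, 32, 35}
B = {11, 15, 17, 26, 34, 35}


Set A = {5, 26, 32, 35}
Set B = {11, 15, 17, 26, 34, 35}
A ∩ B = {26, 35}
|A ∩ B| = 2

2


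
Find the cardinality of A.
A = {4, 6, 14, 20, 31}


Set A = {4, 6, 14, 20, 31}
Listing elements: 4, 6, 14, 20, 31
Counting: 5 elements
|A| = 5

5


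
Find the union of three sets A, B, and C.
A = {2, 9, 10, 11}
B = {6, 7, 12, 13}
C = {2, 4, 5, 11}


Set A = {2, 9, 10, 11}
Set B = {6, 7, 12, 13}
Set C = {2, 4, 5, 11}
First, A ∪ B = {2, 6, 7, 9, 10, 11, 12, 13}
Then, (A ∪ B) ∪ C = {2, 4, 5, 6, 7, 9, 10, 11, 12, 13}

{2, 4, 5, 6, 7, 9, 10, 11, 12, 13}


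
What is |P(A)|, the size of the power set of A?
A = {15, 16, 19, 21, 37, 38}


Set A = {15, 16, 19, 21, 37, 38}
|A| = 6
The power set P(A) contains all subsets of A.
|P(A)| = 2^|A| = 2^6 = 64

64


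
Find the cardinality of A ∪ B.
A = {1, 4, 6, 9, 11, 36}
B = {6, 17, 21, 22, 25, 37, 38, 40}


Set A = {1, 4, 6, 9, 11, 36}, |A| = 6
Set B = {6, 17, 21, 22, 25, 37, 38, 40}, |B| = 8
A ∩ B = {6}, |A ∩ B| = 1
|A ∪ B| = |A| + |B| - |A ∩ B| = 6 + 8 - 1 = 13

13


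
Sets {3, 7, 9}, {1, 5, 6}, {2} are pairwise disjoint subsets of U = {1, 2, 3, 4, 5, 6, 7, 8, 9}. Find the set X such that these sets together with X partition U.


U = {1, 2, 3, 4, 5, 6, 7, 8, 9}
Shown blocks: {3, 7, 9}, {1, 5, 6}, {2}
A partition's blocks are pairwise disjoint and cover U, so the missing block = U \ (union of shown blocks).
Union of shown blocks: {1, 2, 3, 5, 6, 7, 9}
Missing block = U \ (union) = {4, 8}

{4, 8}


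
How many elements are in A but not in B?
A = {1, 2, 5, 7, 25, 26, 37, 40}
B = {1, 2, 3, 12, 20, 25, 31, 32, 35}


Set A = {1, 2, 5, 7, 25, 26, 37, 40}
Set B = {1, 2, 3, 12, 20, 25, 31, 32, 35}
A \ B = {5, 7, 26, 37, 40}
|A \ B| = 5

5


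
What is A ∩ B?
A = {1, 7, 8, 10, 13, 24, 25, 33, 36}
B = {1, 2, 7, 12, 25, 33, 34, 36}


Set A = {1, 7, 8, 10, 13, 24, 25, 33, 36}
Set B = {1, 2, 7, 12, 25, 33, 34, 36}
A ∩ B includes only elements in both sets.
Check each element of A against B:
1 ✓, 7 ✓, 8 ✗, 10 ✗, 13 ✗, 24 ✗, 25 ✓, 33 ✓, 36 ✓
A ∩ B = {1, 7, 25, 33, 36}

{1, 7, 25, 33, 36}


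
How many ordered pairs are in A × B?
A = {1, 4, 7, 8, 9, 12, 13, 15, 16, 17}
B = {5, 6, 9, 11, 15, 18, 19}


Set A = {1, 4, 7, 8, 9, 12, 13, 15, 16, 17} has 10 elements.
Set B = {5, 6, 9, 11, 15, 18, 19} has 7 elements.
|A × B| = |A| × |B| = 10 × 7 = 70

70


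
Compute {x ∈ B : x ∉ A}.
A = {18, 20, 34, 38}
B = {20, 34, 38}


Set A = {18, 20, 34, 38}
Set B = {20, 34, 38}
Check each element of B against A:
20 ∈ A, 34 ∈ A, 38 ∈ A
Elements of B not in A: {}

{}


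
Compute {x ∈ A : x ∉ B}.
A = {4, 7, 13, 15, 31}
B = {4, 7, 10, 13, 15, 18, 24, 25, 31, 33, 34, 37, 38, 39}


Set A = {4, 7, 13, 15, 31}
Set B = {4, 7, 10, 13, 15, 18, 24, 25, 31, 33, 34, 37, 38, 39}
Check each element of A against B:
4 ∈ B, 7 ∈ B, 13 ∈ B, 15 ∈ B, 31 ∈ B
Elements of A not in B: {}

{}


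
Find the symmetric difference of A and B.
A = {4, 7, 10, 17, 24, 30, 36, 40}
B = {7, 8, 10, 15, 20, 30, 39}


Set A = {4, 7, 10, 17, 24, 30, 36, 40}
Set B = {7, 8, 10, 15, 20, 30, 39}
A △ B = (A \ B) ∪ (B \ A)
Elements in A but not B: {4, 17, 24, 36, 40}
Elements in B but not A: {8, 15, 20, 39}
A △ B = {4, 8, 15, 17, 20, 24, 36, 39, 40}

{4, 8, 15, 17, 20, 24, 36, 39, 40}


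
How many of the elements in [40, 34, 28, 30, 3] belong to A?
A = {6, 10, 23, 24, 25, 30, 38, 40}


Set A = {6, 10, 23, 24, 25, 30, 38, 40}
Candidates: [40, 34, 28, 30, 3]
Check each candidate:
40 ∈ A, 34 ∉ A, 28 ∉ A, 30 ∈ A, 3 ∉ A
Count of candidates in A: 2

2


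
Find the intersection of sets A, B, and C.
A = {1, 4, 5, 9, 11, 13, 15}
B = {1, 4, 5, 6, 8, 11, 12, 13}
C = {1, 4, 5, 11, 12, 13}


Set A = {1, 4, 5, 9, 11, 13, 15}
Set B = {1, 4, 5, 6, 8, 11, 12, 13}
Set C = {1, 4, 5, 11, 12, 13}
First, A ∩ B = {1, 4, 5, 11, 13}
Then, (A ∩ B) ∩ C = {1, 4, 5, 11, 13}

{1, 4, 5, 11, 13}


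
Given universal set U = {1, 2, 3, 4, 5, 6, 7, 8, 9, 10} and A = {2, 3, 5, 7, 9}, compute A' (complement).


Universal set U = {1, 2, 3, 4, 5, 6, 7, 8, 9, 10}
Set A = {2, 3, 5, 7, 9}
A' = U \ A = elements in U but not in A
Checking each element of U:
1 (not in A, include), 2 (in A, exclude), 3 (in A, exclude), 4 (not in A, include), 5 (in A, exclude), 6 (not in A, include), 7 (in A, exclude), 8 (not in A, include), 9 (in A, exclude), 10 (not in A, include)
A' = {1, 4, 6, 8, 10}

{1, 4, 6, 8, 10}


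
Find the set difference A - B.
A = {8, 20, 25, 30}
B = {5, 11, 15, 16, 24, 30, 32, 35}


Set A = {8, 20, 25, 30}
Set B = {5, 11, 15, 16, 24, 30, 32, 35}
A \ B includes elements in A that are not in B.
Check each element of A:
8 (not in B, keep), 20 (not in B, keep), 25 (not in B, keep), 30 (in B, remove)
A \ B = {8, 20, 25}

{8, 20, 25}


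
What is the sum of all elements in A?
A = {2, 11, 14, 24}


Set A = {2, 11, 14, 24}
Sum = 2 + 11 + 14 + 24 = 51

51


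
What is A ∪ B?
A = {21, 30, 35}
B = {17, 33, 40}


Set A = {21, 30, 35}
Set B = {17, 33, 40}
A ∪ B includes all elements in either set.
Elements from A: {21, 30, 35}
Elements from B not already included: {17, 33, 40}
A ∪ B = {17, 21, 30, 33, 35, 40}

{17, 21, 30, 33, 35, 40}


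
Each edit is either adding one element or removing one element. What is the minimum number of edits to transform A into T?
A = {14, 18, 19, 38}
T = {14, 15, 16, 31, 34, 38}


Set A = {14, 18, 19, 38}
Set T = {14, 15, 16, 31, 34, 38}
Elements to remove from A (in A, not in T): {18, 19} → 2 removals
Elements to add to A (in T, not in A): {15, 16, 31, 34} → 4 additions
Total edits = 2 + 4 = 6

6


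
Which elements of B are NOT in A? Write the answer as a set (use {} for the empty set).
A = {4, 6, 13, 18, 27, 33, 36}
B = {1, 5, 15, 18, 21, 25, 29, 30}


Set A = {4, 6, 13, 18, 27, 33, 36}
Set B = {1, 5, 15, 18, 21, 25, 29, 30}
Check each element of B against A:
1 ∉ A (include), 5 ∉ A (include), 15 ∉ A (include), 18 ∈ A, 21 ∉ A (include), 25 ∉ A (include), 29 ∉ A (include), 30 ∉ A (include)
Elements of B not in A: {1, 5, 15, 21, 25, 29, 30}

{1, 5, 15, 21, 25, 29, 30}


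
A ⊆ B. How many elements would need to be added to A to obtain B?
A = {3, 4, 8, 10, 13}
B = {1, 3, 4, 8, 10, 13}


Set A = {3, 4, 8, 10, 13}, |A| = 5
Set B = {1, 3, 4, 8, 10, 13}, |B| = 6
Since A ⊆ B: B \ A = {1}
|B| - |A| = 6 - 5 = 1

1


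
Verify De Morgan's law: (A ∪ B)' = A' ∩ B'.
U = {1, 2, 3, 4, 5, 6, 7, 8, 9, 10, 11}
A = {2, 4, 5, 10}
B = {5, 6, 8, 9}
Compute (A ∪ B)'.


U = {1, 2, 3, 4, 5, 6, 7, 8, 9, 10, 11}
A = {2, 4, 5, 10}, B = {5, 6, 8, 9}
A ∪ B = {2, 4, 5, 6, 8, 9, 10}
(A ∪ B)' = U \ (A ∪ B) = {1, 3, 7, 11}
Verification via A' ∩ B': A' = {1, 3, 6, 7, 8, 9, 11}, B' = {1, 2, 3, 4, 7, 10, 11}
A' ∩ B' = {1, 3, 7, 11} ✓

{1, 3, 7, 11}


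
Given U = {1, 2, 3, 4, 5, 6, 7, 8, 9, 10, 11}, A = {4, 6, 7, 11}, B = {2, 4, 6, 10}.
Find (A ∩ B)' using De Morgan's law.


U = {1, 2, 3, 4, 5, 6, 7, 8, 9, 10, 11}
A = {4, 6, 7, 11}, B = {2, 4, 6, 10}
A ∩ B = {4, 6}
(A ∩ B)' = U \ (A ∩ B) = {1, 2, 3, 5, 7, 8, 9, 10, 11}
Verification via A' ∪ B': A' = {1, 2, 3, 5, 8, 9, 10}, B' = {1, 3, 5, 7, 8, 9, 11}
A' ∪ B' = {1, 2, 3, 5, 7, 8, 9, 10, 11} ✓

{1, 2, 3, 5, 7, 8, 9, 10, 11}


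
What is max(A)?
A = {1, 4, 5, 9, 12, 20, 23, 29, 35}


Set A = {1, 4, 5, 9, 12, 20, 23, 29, 35}
Elements in ascending order: 1, 4, 5, 9, 12, 20, 23, 29, 35
The largest element is 35.

35


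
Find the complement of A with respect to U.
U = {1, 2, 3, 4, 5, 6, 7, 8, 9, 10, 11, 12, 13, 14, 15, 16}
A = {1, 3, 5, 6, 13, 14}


Universal set U = {1, 2, 3, 4, 5, 6, 7, 8, 9, 10, 11, 12, 13, 14, 15, 16}
Set A = {1, 3, 5, 6, 13, 14}
A' = U \ A = elements in U but not in A
Checking each element of U:
1 (in A, exclude), 2 (not in A, include), 3 (in A, exclude), 4 (not in A, include), 5 (in A, exclude), 6 (in A, exclude), 7 (not in A, include), 8 (not in A, include), 9 (not in A, include), 10 (not in A, include), 11 (not in A, include), 12 (not in A, include), 13 (in A, exclude), 14 (in A, exclude), 15 (not in A, include), 16 (not in A, include)
A' = {2, 4, 7, 8, 9, 10, 11, 12, 15, 16}

{2, 4, 7, 8, 9, 10, 11, 12, 15, 16}


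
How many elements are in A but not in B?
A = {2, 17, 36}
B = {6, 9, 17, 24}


Set A = {2, 17, 36}
Set B = {6, 9, 17, 24}
A \ B = {2, 36}
|A \ B| = 2

2


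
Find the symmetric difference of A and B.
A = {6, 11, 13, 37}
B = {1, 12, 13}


Set A = {6, 11, 13, 37}
Set B = {1, 12, 13}
A △ B = (A \ B) ∪ (B \ A)
Elements in A but not B: {6, 11, 37}
Elements in B but not A: {1, 12}
A △ B = {1, 6, 11, 12, 37}

{1, 6, 11, 12, 37}


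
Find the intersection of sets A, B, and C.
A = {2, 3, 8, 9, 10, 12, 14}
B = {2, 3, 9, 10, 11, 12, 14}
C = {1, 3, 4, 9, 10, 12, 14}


Set A = {2, 3, 8, 9, 10, 12, 14}
Set B = {2, 3, 9, 10, 11, 12, 14}
Set C = {1, 3, 4, 9, 10, 12, 14}
First, A ∩ B = {2, 3, 9, 10, 12, 14}
Then, (A ∩ B) ∩ C = {3, 9, 10, 12, 14}

{3, 9, 10, 12, 14}


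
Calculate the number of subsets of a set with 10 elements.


The set has 10 elements.
The power set contains all possible subsets.
|P(A)| = 2^|A| = 2^10 = 1024

1024


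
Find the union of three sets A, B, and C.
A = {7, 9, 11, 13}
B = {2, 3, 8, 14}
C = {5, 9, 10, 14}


Set A = {7, 9, 11, 13}
Set B = {2, 3, 8, 14}
Set C = {5, 9, 10, 14}
First, A ∪ B = {2, 3, 7, 8, 9, 11, 13, 14}
Then, (A ∪ B) ∪ C = {2, 3, 5, 7, 8, 9, 10, 11, 13, 14}

{2, 3, 5, 7, 8, 9, 10, 11, 13, 14}


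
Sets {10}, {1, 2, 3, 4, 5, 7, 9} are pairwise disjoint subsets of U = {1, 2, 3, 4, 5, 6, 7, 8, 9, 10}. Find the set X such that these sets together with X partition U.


U = {1, 2, 3, 4, 5, 6, 7, 8, 9, 10}
Shown blocks: {10}, {1, 2, 3, 4, 5, 7, 9}
A partition's blocks are pairwise disjoint and cover U, so the missing block = U \ (union of shown blocks).
Union of shown blocks: {1, 2, 3, 4, 5, 7, 9, 10}
Missing block = U \ (union) = {6, 8}

{6, 8}


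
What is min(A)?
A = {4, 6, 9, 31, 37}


Set A = {4, 6, 9, 31, 37}
Elements in ascending order: 4, 6, 9, 31, 37
The smallest element is 4.

4


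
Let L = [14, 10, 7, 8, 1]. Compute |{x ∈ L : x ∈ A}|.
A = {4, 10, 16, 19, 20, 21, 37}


Set A = {4, 10, 16, 19, 20, 21, 37}
Candidates: [14, 10, 7, 8, 1]
Check each candidate:
14 ∉ A, 10 ∈ A, 7 ∉ A, 8 ∉ A, 1 ∉ A
Count of candidates in A: 1

1


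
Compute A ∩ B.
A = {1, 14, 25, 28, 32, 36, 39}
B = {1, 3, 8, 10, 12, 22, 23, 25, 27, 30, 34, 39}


Set A = {1, 14, 25, 28, 32, 36, 39}
Set B = {1, 3, 8, 10, 12, 22, 23, 25, 27, 30, 34, 39}
A ∩ B includes only elements in both sets.
Check each element of A against B:
1 ✓, 14 ✗, 25 ✓, 28 ✗, 32 ✗, 36 ✗, 39 ✓
A ∩ B = {1, 25, 39}

{1, 25, 39}


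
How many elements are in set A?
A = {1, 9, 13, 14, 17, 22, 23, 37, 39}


Set A = {1, 9, 13, 14, 17, 22, 23, 37, 39}
Listing elements: 1, 9, 13, 14, 17, 22, 23, 37, 39
Counting: 9 elements
|A| = 9

9


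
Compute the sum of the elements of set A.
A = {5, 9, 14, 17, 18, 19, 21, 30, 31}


Set A = {5, 9, 14, 17, 18, 19, 21, 30, 31}
Sum = 5 + 9 + 14 + 17 + 18 + 19 + 21 + 30 + 31 = 164

164


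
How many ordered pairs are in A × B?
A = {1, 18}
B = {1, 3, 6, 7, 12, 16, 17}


Set A = {1, 18} has 2 elements.
Set B = {1, 3, 6, 7, 12, 16, 17} has 7 elements.
|A × B| = |A| × |B| = 2 × 7 = 14

14


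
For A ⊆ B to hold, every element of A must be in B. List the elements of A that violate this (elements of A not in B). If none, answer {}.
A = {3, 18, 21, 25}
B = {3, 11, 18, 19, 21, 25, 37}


Set A = {3, 18, 21, 25}
Set B = {3, 11, 18, 19, 21, 25, 37}
Check each element of A against B:
3 ∈ B, 18 ∈ B, 21 ∈ B, 25 ∈ B
Elements of A not in B: {}

{}


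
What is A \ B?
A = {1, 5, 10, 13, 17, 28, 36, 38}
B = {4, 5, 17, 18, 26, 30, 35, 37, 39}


Set A = {1, 5, 10, 13, 17, 28, 36, 38}
Set B = {4, 5, 17, 18, 26, 30, 35, 37, 39}
A \ B includes elements in A that are not in B.
Check each element of A:
1 (not in B, keep), 5 (in B, remove), 10 (not in B, keep), 13 (not in B, keep), 17 (in B, remove), 28 (not in B, keep), 36 (not in B, keep), 38 (not in B, keep)
A \ B = {1, 10, 13, 28, 36, 38}

{1, 10, 13, 28, 36, 38}


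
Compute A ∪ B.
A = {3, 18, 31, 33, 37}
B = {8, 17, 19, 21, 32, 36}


Set A = {3, 18, 31, 33, 37}
Set B = {8, 17, 19, 21, 32, 36}
A ∪ B includes all elements in either set.
Elements from A: {3, 18, 31, 33, 37}
Elements from B not already included: {8, 17, 19, 21, 32, 36}
A ∪ B = {3, 8, 17, 18, 19, 21, 31, 32, 33, 36, 37}

{3, 8, 17, 18, 19, 21, 31, 32, 33, 36, 37}


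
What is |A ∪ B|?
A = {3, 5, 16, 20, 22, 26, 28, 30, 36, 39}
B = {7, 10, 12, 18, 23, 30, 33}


Set A = {3, 5, 16, 20, 22, 26, 28, 30, 36, 39}, |A| = 10
Set B = {7, 10, 12, 18, 23, 30, 33}, |B| = 7
A ∩ B = {30}, |A ∩ B| = 1
|A ∪ B| = |A| + |B| - |A ∩ B| = 10 + 7 - 1 = 16

16


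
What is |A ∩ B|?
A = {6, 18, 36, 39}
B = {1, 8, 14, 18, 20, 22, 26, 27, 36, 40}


Set A = {6, 18, 36, 39}
Set B = {1, 8, 14, 18, 20, 22, 26, 27, 36, 40}
A ∩ B = {18, 36}
|A ∩ B| = 2

2


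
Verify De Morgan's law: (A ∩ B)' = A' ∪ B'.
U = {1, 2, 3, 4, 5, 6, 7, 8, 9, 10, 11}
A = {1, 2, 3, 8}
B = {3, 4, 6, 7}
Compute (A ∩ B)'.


U = {1, 2, 3, 4, 5, 6, 7, 8, 9, 10, 11}
A = {1, 2, 3, 8}, B = {3, 4, 6, 7}
A ∩ B = {3}
(A ∩ B)' = U \ (A ∩ B) = {1, 2, 4, 5, 6, 7, 8, 9, 10, 11}
Verification via A' ∪ B': A' = {4, 5, 6, 7, 9, 10, 11}, B' = {1, 2, 5, 8, 9, 10, 11}
A' ∪ B' = {1, 2, 4, 5, 6, 7, 8, 9, 10, 11} ✓

{1, 2, 4, 5, 6, 7, 8, 9, 10, 11}


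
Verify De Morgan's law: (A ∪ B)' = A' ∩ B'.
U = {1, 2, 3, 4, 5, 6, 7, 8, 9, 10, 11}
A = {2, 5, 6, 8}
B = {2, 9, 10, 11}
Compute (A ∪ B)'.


U = {1, 2, 3, 4, 5, 6, 7, 8, 9, 10, 11}
A = {2, 5, 6, 8}, B = {2, 9, 10, 11}
A ∪ B = {2, 5, 6, 8, 9, 10, 11}
(A ∪ B)' = U \ (A ∪ B) = {1, 3, 4, 7}
Verification via A' ∩ B': A' = {1, 3, 4, 7, 9, 10, 11}, B' = {1, 3, 4, 5, 6, 7, 8}
A' ∩ B' = {1, 3, 4, 7} ✓

{1, 3, 4, 7}


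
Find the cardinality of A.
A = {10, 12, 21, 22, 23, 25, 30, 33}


Set A = {10, 12, 21, 22, 23, 25, 30, 33}
Listing elements: 10, 12, 21, 22, 23, 25, 30, 33
Counting: 8 elements
|A| = 8

8


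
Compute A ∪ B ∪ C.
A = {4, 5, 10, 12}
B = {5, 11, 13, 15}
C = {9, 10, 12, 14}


Set A = {4, 5, 10, 12}
Set B = {5, 11, 13, 15}
Set C = {9, 10, 12, 14}
First, A ∪ B = {4, 5, 10, 11, 12, 13, 15}
Then, (A ∪ B) ∪ C = {4, 5, 9, 10, 11, 12, 13, 14, 15}

{4, 5, 9, 10, 11, 12, 13, 14, 15}


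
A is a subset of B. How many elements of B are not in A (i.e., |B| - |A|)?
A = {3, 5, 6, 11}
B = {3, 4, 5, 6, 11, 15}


Set A = {3, 5, 6, 11}, |A| = 4
Set B = {3, 4, 5, 6, 11, 15}, |B| = 6
Since A ⊆ B: B \ A = {4, 15}
|B| - |A| = 6 - 4 = 2

2


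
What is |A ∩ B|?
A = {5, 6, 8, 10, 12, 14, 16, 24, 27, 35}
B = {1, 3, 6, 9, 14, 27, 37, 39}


Set A = {5, 6, 8, 10, 12, 14, 16, 24, 27, 35}
Set B = {1, 3, 6, 9, 14, 27, 37, 39}
A ∩ B = {6, 14, 27}
|A ∩ B| = 3

3


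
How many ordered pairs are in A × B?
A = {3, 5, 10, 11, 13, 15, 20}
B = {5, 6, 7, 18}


Set A = {3, 5, 10, 11, 13, 15, 20} has 7 elements.
Set B = {5, 6, 7, 18} has 4 elements.
|A × B| = |A| × |B| = 7 × 4 = 28

28


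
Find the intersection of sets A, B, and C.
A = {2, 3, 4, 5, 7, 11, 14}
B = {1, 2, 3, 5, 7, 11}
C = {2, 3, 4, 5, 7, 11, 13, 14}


Set A = {2, 3, 4, 5, 7, 11, 14}
Set B = {1, 2, 3, 5, 7, 11}
Set C = {2, 3, 4, 5, 7, 11, 13, 14}
First, A ∩ B = {2, 3, 5, 7, 11}
Then, (A ∩ B) ∩ C = {2, 3, 5, 7, 11}

{2, 3, 5, 7, 11}


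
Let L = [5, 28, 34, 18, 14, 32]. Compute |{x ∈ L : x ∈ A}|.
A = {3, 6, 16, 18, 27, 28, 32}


Set A = {3, 6, 16, 18, 27, 28, 32}
Candidates: [5, 28, 34, 18, 14, 32]
Check each candidate:
5 ∉ A, 28 ∈ A, 34 ∉ A, 18 ∈ A, 14 ∉ A, 32 ∈ A
Count of candidates in A: 3

3


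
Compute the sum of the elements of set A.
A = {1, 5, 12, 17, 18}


Set A = {1, 5, 12, 17, 18}
Sum = 1 + 5 + 12 + 17 + 18 = 53

53


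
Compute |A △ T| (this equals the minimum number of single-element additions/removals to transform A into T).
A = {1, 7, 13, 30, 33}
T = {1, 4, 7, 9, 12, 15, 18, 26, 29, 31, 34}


Set A = {1, 7, 13, 30, 33}
Set T = {1, 4, 7, 9, 12, 15, 18, 26, 29, 31, 34}
Elements to remove from A (in A, not in T): {13, 30, 33} → 3 removals
Elements to add to A (in T, not in A): {4, 9, 12, 15, 18, 26, 29, 31, 34} → 9 additions
Total edits = 3 + 9 = 12

12


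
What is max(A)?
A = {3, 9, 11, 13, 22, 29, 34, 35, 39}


Set A = {3, 9, 11, 13, 22, 29, 34, 35, 39}
Elements in ascending order: 3, 9, 11, 13, 22, 29, 34, 35, 39
The largest element is 39.

39


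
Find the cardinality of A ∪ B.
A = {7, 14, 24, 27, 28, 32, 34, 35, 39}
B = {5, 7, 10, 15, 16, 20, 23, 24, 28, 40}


Set A = {7, 14, 24, 27, 28, 32, 34, 35, 39}, |A| = 9
Set B = {5, 7, 10, 15, 16, 20, 23, 24, 28, 40}, |B| = 10
A ∩ B = {7, 24, 28}, |A ∩ B| = 3
|A ∪ B| = |A| + |B| - |A ∩ B| = 9 + 10 - 3 = 16

16


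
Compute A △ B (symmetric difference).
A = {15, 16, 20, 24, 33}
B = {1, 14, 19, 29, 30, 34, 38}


Set A = {15, 16, 20, 24, 33}
Set B = {1, 14, 19, 29, 30, 34, 38}
A △ B = (A \ B) ∪ (B \ A)
Elements in A but not B: {15, 16, 20, 24, 33}
Elements in B but not A: {1, 14, 19, 29, 30, 34, 38}
A △ B = {1, 14, 15, 16, 19, 20, 24, 29, 30, 33, 34, 38}

{1, 14, 15, 16, 19, 20, 24, 29, 30, 33, 34, 38}


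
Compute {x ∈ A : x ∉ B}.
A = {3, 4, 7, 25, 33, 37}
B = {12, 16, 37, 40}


Set A = {3, 4, 7, 25, 33, 37}
Set B = {12, 16, 37, 40}
Check each element of A against B:
3 ∉ B (include), 4 ∉ B (include), 7 ∉ B (include), 25 ∉ B (include), 33 ∉ B (include), 37 ∈ B
Elements of A not in B: {3, 4, 7, 25, 33}

{3, 4, 7, 25, 33}


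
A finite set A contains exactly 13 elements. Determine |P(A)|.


The set has 13 elements.
The power set contains all possible subsets.
|P(A)| = 2^|A| = 2^13 = 8192

8192


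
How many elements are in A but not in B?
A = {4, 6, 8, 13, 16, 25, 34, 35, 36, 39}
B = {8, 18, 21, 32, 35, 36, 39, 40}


Set A = {4, 6, 8, 13, 16, 25, 34, 35, 36, 39}
Set B = {8, 18, 21, 32, 35, 36, 39, 40}
A \ B = {4, 6, 13, 16, 25, 34}
|A \ B| = 6

6


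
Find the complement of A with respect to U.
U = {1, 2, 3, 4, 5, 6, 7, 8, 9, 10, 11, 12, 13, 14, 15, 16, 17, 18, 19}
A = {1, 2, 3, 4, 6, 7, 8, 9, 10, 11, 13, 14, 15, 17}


Universal set U = {1, 2, 3, 4, 5, 6, 7, 8, 9, 10, 11, 12, 13, 14, 15, 16, 17, 18, 19}
Set A = {1, 2, 3, 4, 6, 7, 8, 9, 10, 11, 13, 14, 15, 17}
A' = U \ A = elements in U but not in A
Checking each element of U:
1 (in A, exclude), 2 (in A, exclude), 3 (in A, exclude), 4 (in A, exclude), 5 (not in A, include), 6 (in A, exclude), 7 (in A, exclude), 8 (in A, exclude), 9 (in A, exclude), 10 (in A, exclude), 11 (in A, exclude), 12 (not in A, include), 13 (in A, exclude), 14 (in A, exclude), 15 (in A, exclude), 16 (not in A, include), 17 (in A, exclude), 18 (not in A, include), 19 (not in A, include)
A' = {5, 12, 16, 18, 19}

{5, 12, 16, 18, 19}


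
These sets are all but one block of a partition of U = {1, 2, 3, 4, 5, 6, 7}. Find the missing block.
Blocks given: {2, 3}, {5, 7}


U = {1, 2, 3, 4, 5, 6, 7}
Shown blocks: {2, 3}, {5, 7}
A partition's blocks are pairwise disjoint and cover U, so the missing block = U \ (union of shown blocks).
Union of shown blocks: {2, 3, 5, 7}
Missing block = U \ (union) = {1, 4, 6}

{1, 4, 6}


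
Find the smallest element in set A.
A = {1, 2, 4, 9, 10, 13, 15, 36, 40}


Set A = {1, 2, 4, 9, 10, 13, 15, 36, 40}
Elements in ascending order: 1, 2, 4, 9, 10, 13, 15, 36, 40
The smallest element is 1.

1


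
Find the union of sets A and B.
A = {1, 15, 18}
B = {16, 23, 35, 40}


Set A = {1, 15, 18}
Set B = {16, 23, 35, 40}
A ∪ B includes all elements in either set.
Elements from A: {1, 15, 18}
Elements from B not already included: {16, 23, 35, 40}
A ∪ B = {1, 15, 16, 18, 23, 35, 40}

{1, 15, 16, 18, 23, 35, 40}


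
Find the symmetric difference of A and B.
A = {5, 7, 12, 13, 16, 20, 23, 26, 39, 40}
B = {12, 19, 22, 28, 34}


Set A = {5, 7, 12, 13, 16, 20, 23, 26, 39, 40}
Set B = {12, 19, 22, 28, 34}
A △ B = (A \ B) ∪ (B \ A)
Elements in A but not B: {5, 7, 13, 16, 20, 23, 26, 39, 40}
Elements in B but not A: {19, 22, 28, 34}
A △ B = {5, 7, 13, 16, 19, 20, 22, 23, 26, 28, 34, 39, 40}

{5, 7, 13, 16, 19, 20, 22, 23, 26, 28, 34, 39, 40}


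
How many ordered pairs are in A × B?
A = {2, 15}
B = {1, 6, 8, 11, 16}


Set A = {2, 15} has 2 elements.
Set B = {1, 6, 8, 11, 16} has 5 elements.
|A × B| = |A| × |B| = 2 × 5 = 10

10


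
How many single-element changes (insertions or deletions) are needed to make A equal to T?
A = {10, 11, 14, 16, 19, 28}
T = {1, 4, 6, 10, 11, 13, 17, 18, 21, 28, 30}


Set A = {10, 11, 14, 16, 19, 28}
Set T = {1, 4, 6, 10, 11, 13, 17, 18, 21, 28, 30}
Elements to remove from A (in A, not in T): {14, 16, 19} → 3 removals
Elements to add to A (in T, not in A): {1, 4, 6, 13, 17, 18, 21, 30} → 8 additions
Total edits = 3 + 8 = 11

11


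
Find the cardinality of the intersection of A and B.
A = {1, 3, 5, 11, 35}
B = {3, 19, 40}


Set A = {1, 3, 5, 11, 35}
Set B = {3, 19, 40}
A ∩ B = {3}
|A ∩ B| = 1

1


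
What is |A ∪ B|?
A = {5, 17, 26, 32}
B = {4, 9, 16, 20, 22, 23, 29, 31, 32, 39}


Set A = {5, 17, 26, 32}, |A| = 4
Set B = {4, 9, 16, 20, 22, 23, 29, 31, 32, 39}, |B| = 10
A ∩ B = {32}, |A ∩ B| = 1
|A ∪ B| = |A| + |B| - |A ∩ B| = 4 + 10 - 1 = 13

13


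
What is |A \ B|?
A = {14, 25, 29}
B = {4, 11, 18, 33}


Set A = {14, 25, 29}
Set B = {4, 11, 18, 33}
A \ B = {14, 25, 29}
|A \ B| = 3

3


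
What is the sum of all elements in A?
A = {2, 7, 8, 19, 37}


Set A = {2, 7, 8, 19, 37}
Sum = 2 + 7 + 8 + 19 + 37 = 73

73


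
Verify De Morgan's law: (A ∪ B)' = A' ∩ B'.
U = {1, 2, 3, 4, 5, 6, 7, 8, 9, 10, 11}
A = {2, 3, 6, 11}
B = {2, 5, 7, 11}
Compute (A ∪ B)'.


U = {1, 2, 3, 4, 5, 6, 7, 8, 9, 10, 11}
A = {2, 3, 6, 11}, B = {2, 5, 7, 11}
A ∪ B = {2, 3, 5, 6, 7, 11}
(A ∪ B)' = U \ (A ∪ B) = {1, 4, 8, 9, 10}
Verification via A' ∩ B': A' = {1, 4, 5, 7, 8, 9, 10}, B' = {1, 3, 4, 6, 8, 9, 10}
A' ∩ B' = {1, 4, 8, 9, 10} ✓

{1, 4, 8, 9, 10}


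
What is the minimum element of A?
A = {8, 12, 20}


Set A = {8, 12, 20}
Elements in ascending order: 8, 12, 20
The smallest element is 8.

8


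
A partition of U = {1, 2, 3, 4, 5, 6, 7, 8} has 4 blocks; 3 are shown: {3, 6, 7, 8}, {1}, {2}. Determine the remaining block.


U = {1, 2, 3, 4, 5, 6, 7, 8}
Shown blocks: {3, 6, 7, 8}, {1}, {2}
A partition's blocks are pairwise disjoint and cover U, so the missing block = U \ (union of shown blocks).
Union of shown blocks: {1, 2, 3, 6, 7, 8}
Missing block = U \ (union) = {4, 5}

{4, 5}


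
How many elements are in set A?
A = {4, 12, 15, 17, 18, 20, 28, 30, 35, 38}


Set A = {4, 12, 15, 17, 18, 20, 28, 30, 35, 38}
Listing elements: 4, 12, 15, 17, 18, 20, 28, 30, 35, 38
Counting: 10 elements
|A| = 10

10


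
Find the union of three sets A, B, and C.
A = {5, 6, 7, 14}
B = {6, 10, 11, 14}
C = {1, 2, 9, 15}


Set A = {5, 6, 7, 14}
Set B = {6, 10, 11, 14}
Set C = {1, 2, 9, 15}
First, A ∪ B = {5, 6, 7, 10, 11, 14}
Then, (A ∪ B) ∪ C = {1, 2, 5, 6, 7, 9, 10, 11, 14, 15}

{1, 2, 5, 6, 7, 9, 10, 11, 14, 15}


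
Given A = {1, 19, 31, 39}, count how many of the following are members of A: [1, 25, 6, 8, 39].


Set A = {1, 19, 31, 39}
Candidates: [1, 25, 6, 8, 39]
Check each candidate:
1 ∈ A, 25 ∉ A, 6 ∉ A, 8 ∉ A, 39 ∈ A
Count of candidates in A: 2

2


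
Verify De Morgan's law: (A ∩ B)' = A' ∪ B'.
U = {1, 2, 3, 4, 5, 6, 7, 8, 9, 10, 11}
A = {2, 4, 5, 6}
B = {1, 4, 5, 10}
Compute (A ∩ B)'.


U = {1, 2, 3, 4, 5, 6, 7, 8, 9, 10, 11}
A = {2, 4, 5, 6}, B = {1, 4, 5, 10}
A ∩ B = {4, 5}
(A ∩ B)' = U \ (A ∩ B) = {1, 2, 3, 6, 7, 8, 9, 10, 11}
Verification via A' ∪ B': A' = {1, 3, 7, 8, 9, 10, 11}, B' = {2, 3, 6, 7, 8, 9, 11}
A' ∪ B' = {1, 2, 3, 6, 7, 8, 9, 10, 11} ✓

{1, 2, 3, 6, 7, 8, 9, 10, 11}
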